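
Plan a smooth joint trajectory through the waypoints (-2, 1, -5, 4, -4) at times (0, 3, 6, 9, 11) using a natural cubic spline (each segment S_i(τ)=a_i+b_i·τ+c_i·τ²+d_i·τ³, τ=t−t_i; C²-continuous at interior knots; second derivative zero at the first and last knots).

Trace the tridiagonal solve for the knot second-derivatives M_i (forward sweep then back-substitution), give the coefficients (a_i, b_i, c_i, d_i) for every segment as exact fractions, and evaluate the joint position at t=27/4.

Δ: Δ0=1, Δ1=-2, Δ2=3, Δ3=-4
row 1: diag=12, rhs=-18; c'=1/4, d'=-3/2
row 2: denom=12−3·1/4=45/4; d'=(30−3·-3/2)/(45/4)=46/15
row 3: denom=10−3·4/15=46/5; d'=(-42−3·46/15)/(46/5)=-128/23
back: M3=-128/23
back: M2=46/15−4/15·-128/23=314/69
back: M1=-3/2−1/4·314/69=-182/69
M: M0=0, M1=-182/69, M2=314/69, M3=-128/23, M4=0
seg 0: a=-2, c=M0/2=0, d=(M1−M0)/(6·3)=-91/621, b=Δ0−h0·(2M0+M1)/6=160/69
seg 1: a=1, c=M1/2=-91/69, d=(M2−M1)/(6·3)=248/621, b=Δ1−h1·(2M1+M2)/6=-113/69
seg 2: a=-5, c=M2/2=157/69, d=(M3−M2)/(6·3)=-349/621, b=Δ2−h2·(2M2+M3)/6=85/69
seg 3: a=4, c=M3/2=-64/23, d=(M4−M3)/(6·2)=32/69, b=Δ3−h3·(2M3+M4)/6=-20/69
t_q=27/4 → seg 2, τ=3/4; S=-5+85/69·τ+157/69·τ²+-349/621·τ³=-4465/1472

  seg 0: a=-2 b=160/69 c=0 d=-91/621
  seg 1: a=1 b=-113/69 c=-91/69 d=248/621
  seg 2: a=-5 b=85/69 c=157/69 d=-349/621
  seg 3: a=4 b=-20/69 c=-64/23 d=32/69
S(27/4) = -4465/1472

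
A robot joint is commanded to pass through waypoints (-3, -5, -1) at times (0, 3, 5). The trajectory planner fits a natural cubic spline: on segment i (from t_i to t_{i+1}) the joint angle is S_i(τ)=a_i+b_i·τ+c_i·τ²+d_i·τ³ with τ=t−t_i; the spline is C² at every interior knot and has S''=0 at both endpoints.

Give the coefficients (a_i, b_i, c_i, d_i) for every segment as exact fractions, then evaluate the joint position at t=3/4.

Δ: Δ0=-2/3, Δ1=2
row 1: diag=10, rhs=16; c'=1/5, d'=8/5
back: M1=8/5
M: M0=0, M1=8/5, M2=0
seg 0: a=-3, c=M0/2=0, d=(M1−M0)/(6·3)=4/45, b=Δ0−h0·(2M0+M1)/6=-22/15
seg 1: a=-5, c=M1/2=4/5, d=(M2−M1)/(6·2)=-2/15, b=Δ1−h1·(2M1+M2)/6=14/15
t_q=3/4 → seg 0, τ=3/4; S=-3+-22/15·τ+0·τ²+4/45·τ³=-65/16

  seg 0: a=-3 b=-22/15 c=0 d=4/45
  seg 1: a=-5 b=14/15 c=4/5 d=-2/15
S(3/4) = -65/16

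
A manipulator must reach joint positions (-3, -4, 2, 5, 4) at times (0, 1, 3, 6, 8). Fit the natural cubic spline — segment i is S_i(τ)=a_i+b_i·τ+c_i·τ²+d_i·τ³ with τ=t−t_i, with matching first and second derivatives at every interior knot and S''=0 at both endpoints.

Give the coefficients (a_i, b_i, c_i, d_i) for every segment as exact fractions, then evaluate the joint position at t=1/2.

  seg 0: a=-3 b=-901/506 c=0 d=395/506
  seg 1: a=-4 b=142/253 c=1185/506 d=-142/253
  seg 2: a=2 b=808/253 c=-519/506 d=149/1518
  seg 3: a=5 b=-157/506 c=-36/253 d=6/253
S(1/2) = -15353/4048

Δ: Δ0=-1, Δ1=3, Δ2=1, Δ3=-1/2
row 1: diag=6, rhs=24; c'=1/3, d'=4
row 2: denom=10−2·1/3=28/3; d'=(-12−2·4)/(28/3)=-15/7
row 3: denom=10−3·9/28=253/28; d'=(-9−3·-15/7)/(253/28)=-72/253
back: M3=-72/253
back: M2=-15/7−9/28·-72/253=-519/253
back: M1=4−1/3·-519/253=1185/253
M: M0=0, M1=1185/253, M2=-519/253, M3=-72/253, M4=0
seg 0: a=-3, c=M0/2=0, d=(M1−M0)/(6·1)=395/506, b=Δ0−h0·(2M0+M1)/6=-901/506
seg 1: a=-4, c=M1/2=1185/506, d=(M2−M1)/(6·2)=-142/253, b=Δ1−h1·(2M1+M2)/6=142/253
seg 2: a=2, c=M2/2=-519/506, d=(M3−M2)/(6·3)=149/1518, b=Δ2−h2·(2M2+M3)/6=808/253
seg 3: a=5, c=M3/2=-36/253, d=(M4−M3)/(6·2)=6/253, b=Δ3−h3·(2M3+M4)/6=-157/506
t_q=1/2 → seg 0, τ=1/2; S=-3+-901/506·τ+0·τ²+395/506·τ³=-15353/4048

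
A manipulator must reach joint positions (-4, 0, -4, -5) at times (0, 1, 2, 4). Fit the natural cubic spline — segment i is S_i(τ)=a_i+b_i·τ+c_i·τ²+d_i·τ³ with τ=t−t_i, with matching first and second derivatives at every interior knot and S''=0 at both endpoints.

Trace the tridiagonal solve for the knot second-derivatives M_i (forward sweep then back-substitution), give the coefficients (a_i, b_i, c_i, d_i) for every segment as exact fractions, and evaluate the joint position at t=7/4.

  seg 0: a=-4 b=287/46 c=0 d=-103/46
  seg 1: a=0 b=-11/23 c=-309/46 d=147/46
  seg 2: a=-4 b=-199/46 c=66/23 d=-11/23
S(7/4) = -357/128

Δ: Δ0=4, Δ1=-4, Δ2=-1/2
row 1: diag=4, rhs=-48; c'=1/4, d'=-12
row 2: denom=6−1·1/4=23/4; d'=(21−1·-12)/(23/4)=132/23
back: M2=132/23
back: M1=-12−1/4·132/23=-309/23
M: M0=0, M1=-309/23, M2=132/23, M3=0
seg 0: a=-4, c=M0/2=0, d=(M1−M0)/(6·1)=-103/46, b=Δ0−h0·(2M0+M1)/6=287/46
seg 1: a=0, c=M1/2=-309/46, d=(M2−M1)/(6·1)=147/46, b=Δ1−h1·(2M1+M2)/6=-11/23
seg 2: a=-4, c=M2/2=66/23, d=(M3−M2)/(6·2)=-11/23, b=Δ2−h2·(2M2+M3)/6=-199/46
t_q=7/4 → seg 1, τ=3/4; S=0+-11/23·τ+-309/46·τ²+147/46·τ³=-357/128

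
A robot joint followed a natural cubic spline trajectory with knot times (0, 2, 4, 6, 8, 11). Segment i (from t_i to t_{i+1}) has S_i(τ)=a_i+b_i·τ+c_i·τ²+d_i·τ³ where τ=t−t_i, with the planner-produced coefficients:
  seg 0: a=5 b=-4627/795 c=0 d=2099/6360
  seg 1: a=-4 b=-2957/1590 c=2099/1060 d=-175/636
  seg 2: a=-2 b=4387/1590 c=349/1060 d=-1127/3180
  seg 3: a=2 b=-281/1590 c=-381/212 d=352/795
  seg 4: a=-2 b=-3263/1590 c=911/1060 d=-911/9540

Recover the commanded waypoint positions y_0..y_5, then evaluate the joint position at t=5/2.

y_0=5 y_1=-4 y_2=-2 y_3=2 y_4=-2 y_5=-3
S(5/2) = -37899/8480

y_0 = S_0(0) = a_0 = 5
y_1 = S_1(0) = a_1 = -4
y_2 = S_2(0) = a_2 = -2
y_3 = S_3(0) = a_3 = 2
y_4 = S_4(0) = a_4 = -2
y_5 = S_4(3) = -3
t_q=5/2 is in segment 1 (τ=1/2); S_1(τ)=-37899/8480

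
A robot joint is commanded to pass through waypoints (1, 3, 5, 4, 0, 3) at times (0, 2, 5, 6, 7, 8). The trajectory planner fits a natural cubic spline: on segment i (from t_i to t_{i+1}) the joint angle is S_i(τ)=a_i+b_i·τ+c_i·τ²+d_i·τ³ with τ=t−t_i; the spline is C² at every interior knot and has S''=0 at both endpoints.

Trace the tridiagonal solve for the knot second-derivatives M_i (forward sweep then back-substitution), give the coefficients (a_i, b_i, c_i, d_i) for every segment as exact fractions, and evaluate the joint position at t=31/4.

  seg 0: a=1 b=3199/3075 c=0 d=-31/3075
  seg 1: a=3 b=2827/3075 c=-62/1025 d=-73/9225
  seg 2: a=5 b=1054/3075 c=-27/205 d=-3724/3075
  seg 3: a=4 b=-10928/3075 c=-3859/1025 d=2041/615
  seg 4: a=0 b=-3467/3075 c=6346/1025 d=-6346/3075
S(31/4) = 11587/6560

Δ: Δ0=1, Δ1=2/3, Δ2=-1, Δ3=-4, Δ4=3
row 1: diag=10, rhs=-2; c'=3/10, d'=-1/5
row 2: denom=8−3·3/10=71/10; d'=(-10−3·-1/5)/(71/10)=-94/71
row 3: denom=4−1·10/71=274/71; d'=(-18−1·-94/71)/(274/71)=-592/137
row 4: denom=4−1·71/274=1025/274; d'=(42−1·-592/137)/(1025/274)=12692/1025
back: M4=12692/1025
back: M3=-592/137−71/274·12692/1025=-7718/1025
back: M2=-94/71−10/71·-7718/1025=-54/205
back: M1=-1/5−3/10·-54/205=-124/1025
M: M0=0, M1=-124/1025, M2=-54/205, M3=-7718/1025, M4=12692/1025, M5=0
seg 0: a=1, c=M0/2=0, d=(M1−M0)/(6·2)=-31/3075, b=Δ0−h0·(2M0+M1)/6=3199/3075
seg 1: a=3, c=M1/2=-62/1025, d=(M2−M1)/(6·3)=-73/9225, b=Δ1−h1·(2M1+M2)/6=2827/3075
seg 2: a=5, c=M2/2=-27/205, d=(M3−M2)/(6·1)=-3724/3075, b=Δ2−h2·(2M2+M3)/6=1054/3075
seg 3: a=4, c=M3/2=-3859/1025, d=(M4−M3)/(6·1)=2041/615, b=Δ3−h3·(2M3+M4)/6=-10928/3075
seg 4: a=0, c=M4/2=6346/1025, d=(M5−M4)/(6·1)=-6346/3075, b=Δ4−h4·(2M4+M5)/6=-3467/3075
t_q=31/4 → seg 4, τ=3/4; S=0+-3467/3075·τ+6346/1025·τ²+-6346/3075·τ³=11587/6560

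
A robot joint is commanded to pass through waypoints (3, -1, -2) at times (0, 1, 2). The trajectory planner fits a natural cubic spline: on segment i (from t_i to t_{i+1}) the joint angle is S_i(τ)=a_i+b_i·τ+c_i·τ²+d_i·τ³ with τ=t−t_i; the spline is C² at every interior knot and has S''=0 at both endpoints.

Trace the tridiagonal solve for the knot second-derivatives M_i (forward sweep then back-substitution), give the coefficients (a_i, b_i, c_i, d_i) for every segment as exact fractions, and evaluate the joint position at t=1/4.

Δ: Δ0=-4, Δ1=-1
row 1: diag=4, rhs=18; c'=1/4, d'=9/2
back: M1=9/2
M: M0=0, M1=9/2, M2=0
seg 0: a=3, c=M0/2=0, d=(M1−M0)/(6·1)=3/4, b=Δ0−h0·(2M0+M1)/6=-19/4
seg 1: a=-1, c=M1/2=9/4, d=(M2−M1)/(6·1)=-3/4, b=Δ1−h1·(2M1+M2)/6=-5/2
t_q=1/4 → seg 0, τ=1/4; S=3+-19/4·τ+0·τ²+3/4·τ³=467/256

  seg 0: a=3 b=-19/4 c=0 d=3/4
  seg 1: a=-1 b=-5/2 c=9/4 d=-3/4
S(1/4) = 467/256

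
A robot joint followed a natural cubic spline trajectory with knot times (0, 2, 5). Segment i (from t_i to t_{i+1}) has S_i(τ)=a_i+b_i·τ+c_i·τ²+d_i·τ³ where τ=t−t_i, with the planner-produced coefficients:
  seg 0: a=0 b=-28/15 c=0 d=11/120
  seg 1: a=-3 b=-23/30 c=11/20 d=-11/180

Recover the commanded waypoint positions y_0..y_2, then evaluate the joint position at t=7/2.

y_0=0 y_1=-3 y_2=-2
S(7/2) = -499/160

y_0 = S_0(0) = a_0 = 0
y_1 = S_1(0) = a_1 = -3
y_2 = S_1(3) = -2
t_q=7/2 is in segment 1 (τ=3/2); S_1(τ)=-499/160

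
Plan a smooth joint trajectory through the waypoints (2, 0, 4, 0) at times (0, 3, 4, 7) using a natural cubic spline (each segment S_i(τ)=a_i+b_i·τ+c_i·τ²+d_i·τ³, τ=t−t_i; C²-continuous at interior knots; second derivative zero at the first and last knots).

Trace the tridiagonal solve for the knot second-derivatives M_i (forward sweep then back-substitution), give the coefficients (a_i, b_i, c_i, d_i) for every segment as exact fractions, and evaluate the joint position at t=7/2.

Δ: Δ0=-2/3, Δ1=4, Δ2=-4/3
row 1: diag=8, rhs=28; c'=1/8, d'=7/2
row 2: denom=8−1·1/8=63/8; d'=(-32−1·7/2)/(63/8)=-284/63
back: M2=-284/63
back: M1=7/2−1/8·-284/63=256/63
M: M0=0, M1=256/63, M2=-284/63, M3=0
seg 0: a=2, c=M0/2=0, d=(M1−M0)/(6·3)=128/567, b=Δ0−h0·(2M0+M1)/6=-170/63
seg 1: a=0, c=M1/2=128/63, d=(M2−M1)/(6·1)=-10/7, b=Δ1−h1·(2M1+M2)/6=214/63
seg 2: a=4, c=M2/2=-142/63, d=(M3−M2)/(6·3)=142/567, b=Δ2−h2·(2M2+M3)/6=200/63
t_q=7/2 → seg 1, τ=1/2; S=0+214/63·τ+128/63·τ²+-10/7·τ³=73/36

  seg 0: a=2 b=-170/63 c=0 d=128/567
  seg 1: a=0 b=214/63 c=128/63 d=-10/7
  seg 2: a=4 b=200/63 c=-142/63 d=142/567
S(7/2) = 73/36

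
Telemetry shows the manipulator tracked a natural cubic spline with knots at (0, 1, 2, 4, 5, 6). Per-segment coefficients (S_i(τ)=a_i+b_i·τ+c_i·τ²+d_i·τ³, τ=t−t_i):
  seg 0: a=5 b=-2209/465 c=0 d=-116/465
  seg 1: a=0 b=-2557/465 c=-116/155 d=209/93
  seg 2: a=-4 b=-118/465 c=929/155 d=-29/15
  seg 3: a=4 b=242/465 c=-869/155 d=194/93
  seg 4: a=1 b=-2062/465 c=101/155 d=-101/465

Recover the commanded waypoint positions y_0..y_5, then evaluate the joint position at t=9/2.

y_0=5 y_1=0 y_2=-4 y_3=4 y_4=1 y_5=-3
S(9/2) = 967/310

y_0 = S_0(0) = a_0 = 5
y_1 = S_1(0) = a_1 = 0
y_2 = S_2(0) = a_2 = -4
y_3 = S_3(0) = a_3 = 4
y_4 = S_4(0) = a_4 = 1
y_5 = S_4(1) = -3
t_q=9/2 is in segment 3 (τ=1/2); S_3(τ)=967/310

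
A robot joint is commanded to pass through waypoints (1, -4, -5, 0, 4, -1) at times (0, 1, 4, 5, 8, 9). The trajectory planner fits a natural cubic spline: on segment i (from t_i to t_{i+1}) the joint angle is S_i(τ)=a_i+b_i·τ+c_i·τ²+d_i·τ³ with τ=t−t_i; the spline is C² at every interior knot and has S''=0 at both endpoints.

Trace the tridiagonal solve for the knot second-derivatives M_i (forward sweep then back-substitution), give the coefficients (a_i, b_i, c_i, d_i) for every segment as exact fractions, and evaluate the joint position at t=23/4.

  seg 0: a=1 b=-15910/2961 c=0 d=1105/2961
  seg 1: a=-4 b=-12595/2961 c=1105/987 d=1663/26649
  seg 2: a=-5 b=12284/2961 c=4978/2961 d=-39/47
  seg 3: a=0 b=14869/2961 c=-2393/2961 d=-3742/26649
  seg 4: a=4 b=-10715/2961 c=-2045/987 d=2045/2961
S(23/4) = 34241/10528

Δ: Δ0=-5, Δ1=-1/3, Δ2=5, Δ3=4/3, Δ4=-5
row 1: diag=8, rhs=28; c'=3/8, d'=7/2
row 2: denom=8−3·3/8=55/8; d'=(32−3·7/2)/(55/8)=172/55
row 3: denom=8−1·8/55=432/55; d'=(-22−1·172/55)/(432/55)=-691/216
row 4: denom=8−3·55/144=329/48; d'=(-38−3·-691/216)/(329/48)=-4090/987
back: M4=-4090/987
back: M3=-691/216−55/144·-4090/987=-4786/2961
back: M2=172/55−8/55·-4786/2961=9956/2961
back: M1=7/2−3/8·9956/2961=2210/987
M: M0=0, M1=2210/987, M2=9956/2961, M3=-4786/2961, M4=-4090/987, M5=0
seg 0: a=1, c=M0/2=0, d=(M1−M0)/(6·1)=1105/2961, b=Δ0−h0·(2M0+M1)/6=-15910/2961
seg 1: a=-4, c=M1/2=1105/987, d=(M2−M1)/(6·3)=1663/26649, b=Δ1−h1·(2M1+M2)/6=-12595/2961
seg 2: a=-5, c=M2/2=4978/2961, d=(M3−M2)/(6·1)=-39/47, b=Δ2−h2·(2M2+M3)/6=12284/2961
seg 3: a=0, c=M3/2=-2393/2961, d=(M4−M3)/(6·3)=-3742/26649, b=Δ3−h3·(2M3+M4)/6=14869/2961
seg 4: a=4, c=M4/2=-2045/987, d=(M5−M4)/(6·1)=2045/2961, b=Δ4−h4·(2M4+M5)/6=-10715/2961
t_q=23/4 → seg 3, τ=3/4; S=0+14869/2961·τ+-2393/2961·τ²+-3742/26649·τ³=34241/10528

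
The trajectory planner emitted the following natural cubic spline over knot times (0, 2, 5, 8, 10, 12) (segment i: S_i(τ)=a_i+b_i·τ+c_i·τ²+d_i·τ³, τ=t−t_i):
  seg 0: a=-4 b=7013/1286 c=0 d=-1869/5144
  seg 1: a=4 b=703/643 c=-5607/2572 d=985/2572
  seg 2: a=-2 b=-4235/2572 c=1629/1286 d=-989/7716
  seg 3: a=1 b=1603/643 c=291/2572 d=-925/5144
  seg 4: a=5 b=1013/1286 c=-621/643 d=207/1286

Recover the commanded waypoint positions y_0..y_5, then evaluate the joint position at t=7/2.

y_0 = S_0(0) = a_0 = -4
y_1 = S_1(0) = a_1 = 4
y_2 = S_2(0) = a_2 = -2
y_3 = S_3(0) = a_3 = 1
y_4 = S_4(0) = a_4 = 5
y_5 = S_4(2) = 4
t_q=7/2 is in segment 1 (τ=3/2); S_1(τ)=41717/20576

y_0=-4 y_1=4 y_2=-2 y_3=1 y_4=5 y_5=4
S(7/2) = 41717/20576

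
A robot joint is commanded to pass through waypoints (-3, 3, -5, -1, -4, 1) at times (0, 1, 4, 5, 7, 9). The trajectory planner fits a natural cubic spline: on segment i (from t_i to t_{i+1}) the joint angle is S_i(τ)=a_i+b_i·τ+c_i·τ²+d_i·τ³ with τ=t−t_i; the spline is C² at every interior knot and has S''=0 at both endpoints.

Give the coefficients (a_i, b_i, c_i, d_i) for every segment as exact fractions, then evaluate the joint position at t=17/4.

  seg 0: a=-3 b=13615/1767 c=0 d=-3013/1767
  seg 1: a=3 b=4576/1767 c=-3013/589 d=1981/1767
  seg 2: a=-5 b=3829/1767 c=2930/589 d=-5551/1767
  seg 3: a=-1 b=4756/1767 c=-2621/589 d=16639/14136
  seg 4: a=-4 b=-3475/3534 c=6155/2356 d=-6155/14136
S(17/4) = -158189/37696

Δ: Δ0=6, Δ1=-8/3, Δ2=4, Δ3=-3/2, Δ4=5/2
row 1: diag=8, rhs=-52; c'=3/8, d'=-13/2
row 2: denom=8−3·3/8=55/8; d'=(40−3·-13/2)/(55/8)=476/55
row 3: denom=6−1·8/55=322/55; d'=(-33−1·476/55)/(322/55)=-2291/322
row 4: denom=8−2·55/161=1178/161; d'=(24−2·-2291/322)/(1178/161)=6155/1178
back: M4=6155/1178
back: M3=-2291/322−55/161·6155/1178=-5242/589
back: M2=476/55−8/55·-5242/589=5860/589
back: M1=-13/2−3/8·5860/589=-6026/589
M: M0=0, M1=-6026/589, M2=5860/589, M3=-5242/589, M4=6155/1178, M5=0
seg 0: a=-3, c=M0/2=0, d=(M1−M0)/(6·1)=-3013/1767, b=Δ0−h0·(2M0+M1)/6=13615/1767
seg 1: a=3, c=M1/2=-3013/589, d=(M2−M1)/(6·3)=1981/1767, b=Δ1−h1·(2M1+M2)/6=4576/1767
seg 2: a=-5, c=M2/2=2930/589, d=(M3−M2)/(6·1)=-5551/1767, b=Δ2−h2·(2M2+M3)/6=3829/1767
seg 3: a=-1, c=M3/2=-2621/589, d=(M4−M3)/(6·2)=16639/14136, b=Δ3−h3·(2M3+M4)/6=4756/1767
seg 4: a=-4, c=M4/2=6155/2356, d=(M5−M4)/(6·2)=-6155/14136, b=Δ4−h4·(2M4+M5)/6=-3475/3534
t_q=17/4 → seg 2, τ=1/4; S=-5+3829/1767·τ+2930/589·τ²+-5551/1767·τ³=-158189/37696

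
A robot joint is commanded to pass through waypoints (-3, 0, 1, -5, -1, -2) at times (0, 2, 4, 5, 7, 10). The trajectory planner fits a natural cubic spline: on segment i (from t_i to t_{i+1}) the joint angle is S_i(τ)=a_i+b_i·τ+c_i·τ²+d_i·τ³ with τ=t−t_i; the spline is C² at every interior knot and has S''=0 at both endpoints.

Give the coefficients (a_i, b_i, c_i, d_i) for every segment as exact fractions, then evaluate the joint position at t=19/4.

Δ: Δ0=3/2, Δ1=1/2, Δ2=-6, Δ3=2, Δ4=-1/3
row 1: diag=8, rhs=-6; c'=1/4, d'=-3/4
row 2: denom=6−2·1/4=11/2; d'=(-39−2·-3/4)/(11/2)=-75/11
row 3: denom=6−1·2/11=64/11; d'=(48−1·-75/11)/(64/11)=603/64
row 4: denom=10−2·11/32=149/16; d'=(-14−2·603/64)/(149/16)=-1051/298
back: M4=-1051/298
back: M3=603/64−11/32·-1051/298=3169/298
back: M2=-75/11−2/11·3169/298=-1304/149
back: M1=-3/4−1/4·-1304/149=857/596
M: M0=0, M1=857/596, M2=-1304/149, M3=3169/298, M4=-1051/298, M5=0
seg 0: a=-3, c=M0/2=0, d=(M1−M0)/(6·2)=857/7152, b=Δ0−h0·(2M0+M1)/6=1825/1788
seg 1: a=0, c=M1/2=857/1192, d=(M2−M1)/(6·2)=-6073/7152, b=Δ1−h1·(2M1+M2)/6=1099/447
seg 2: a=1, c=M2/2=-652/149, d=(M3−M2)/(6·1)=5777/1788, b=Δ2−h2·(2M2+M3)/6=-8681/1788
seg 3: a=-5, c=M3/2=3169/596, d=(M4−M3)/(6·2)=-1055/894, b=Δ3−h3·(2M3+M4)/6=-3499/894
seg 4: a=-1, c=M4/2=-1051/596, d=(M5−M4)/(6·3)=1051/5364, b=Δ4−h4·(2M4+M5)/6=2855/894
t_q=19/4 → seg 2, τ=3/4; S=1+-8681/1788·τ+-652/149·τ²+5777/1788·τ³=-142647/38144

  seg 0: a=-3 b=1825/1788 c=0 d=857/7152
  seg 1: a=0 b=1099/447 c=857/1192 d=-6073/7152
  seg 2: a=1 b=-8681/1788 c=-652/149 d=5777/1788
  seg 3: a=-5 b=-3499/894 c=3169/596 d=-1055/894
  seg 4: a=-1 b=2855/894 c=-1051/596 d=1051/5364
S(19/4) = -142647/38144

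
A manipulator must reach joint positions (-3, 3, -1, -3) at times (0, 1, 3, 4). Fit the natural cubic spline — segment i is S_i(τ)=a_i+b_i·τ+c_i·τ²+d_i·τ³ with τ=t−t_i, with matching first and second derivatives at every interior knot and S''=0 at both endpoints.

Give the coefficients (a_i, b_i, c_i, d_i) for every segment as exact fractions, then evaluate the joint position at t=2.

Δ: Δ0=6, Δ1=-2, Δ2=-2
row 1: diag=6, rhs=-48; c'=1/3, d'=-8
row 2: denom=6−2·1/3=16/3; d'=(0−2·-8)/(16/3)=3
back: M2=3
back: M1=-8−1/3·3=-9
M: M0=0, M1=-9, M2=3, M3=0
seg 0: a=-3, c=M0/2=0, d=(M1−M0)/(6·1)=-3/2, b=Δ0−h0·(2M0+M1)/6=15/2
seg 1: a=3, c=M1/2=-9/2, d=(M2−M1)/(6·2)=1, b=Δ1−h1·(2M1+M2)/6=3
seg 2: a=-1, c=M2/2=3/2, d=(M3−M2)/(6·1)=-1/2, b=Δ2−h2·(2M2+M3)/6=-3
t_q=2 → seg 1, τ=1; S=3+3·τ+-9/2·τ²+1·τ³=5/2

  seg 0: a=-3 b=15/2 c=0 d=-3/2
  seg 1: a=3 b=3 c=-9/2 d=1
  seg 2: a=-1 b=-3 c=3/2 d=-1/2
S(2) = 5/2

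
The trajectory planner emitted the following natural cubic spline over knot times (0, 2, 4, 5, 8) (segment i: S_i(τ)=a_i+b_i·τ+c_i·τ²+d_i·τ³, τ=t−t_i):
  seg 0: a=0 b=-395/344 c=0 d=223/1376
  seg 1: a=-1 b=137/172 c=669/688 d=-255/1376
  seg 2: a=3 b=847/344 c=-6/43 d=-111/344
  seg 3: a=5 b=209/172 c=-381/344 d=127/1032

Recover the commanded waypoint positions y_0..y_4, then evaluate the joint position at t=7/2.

y_0=0 y_1=-1 y_2=3 y_3=5 y_4=2
S(7/2) = 19343/11008

y_0 = S_0(0) = a_0 = 0
y_1 = S_1(0) = a_1 = -1
y_2 = S_2(0) = a_2 = 3
y_3 = S_3(0) = a_3 = 5
y_4 = S_3(3) = 2
t_q=7/2 is in segment 1 (τ=3/2); S_1(τ)=19343/11008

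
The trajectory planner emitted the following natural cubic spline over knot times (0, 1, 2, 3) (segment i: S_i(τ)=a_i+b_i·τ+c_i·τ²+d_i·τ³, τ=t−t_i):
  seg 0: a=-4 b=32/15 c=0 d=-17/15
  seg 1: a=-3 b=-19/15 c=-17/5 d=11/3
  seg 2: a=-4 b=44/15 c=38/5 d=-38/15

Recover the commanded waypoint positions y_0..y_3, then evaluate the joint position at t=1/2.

y_0=-4 y_1=-3 y_2=-4 y_3=4
S(1/2) = -123/40

y_0 = S_0(0) = a_0 = -4
y_1 = S_1(0) = a_1 = -3
y_2 = S_2(0) = a_2 = -4
y_3 = S_2(1) = 4
t_q=1/2 is in segment 0 (τ=1/2); S_0(τ)=-123/40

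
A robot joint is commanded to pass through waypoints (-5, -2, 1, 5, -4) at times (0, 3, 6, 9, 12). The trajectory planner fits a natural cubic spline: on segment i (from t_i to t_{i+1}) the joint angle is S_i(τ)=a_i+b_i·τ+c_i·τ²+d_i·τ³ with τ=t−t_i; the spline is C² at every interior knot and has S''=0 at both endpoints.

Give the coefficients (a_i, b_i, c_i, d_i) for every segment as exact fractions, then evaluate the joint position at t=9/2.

  seg 0: a=-5 b=185/168 c=0 d=-17/1512
  seg 1: a=-2 b=67/84 c=-17/168 d=85/1512
  seg 2: a=1 b=41/24 c=17/42 d=-89/504
  seg 3: a=5 b=-53/84 c=-199/168 d=199/1512
S(9/2) = -377/448

Δ: Δ0=1, Δ1=1, Δ2=4/3, Δ3=-3
row 1: diag=12, rhs=0; c'=1/4, d'=0
row 2: denom=12−3·1/4=45/4; d'=(2−3·0)/(45/4)=8/45
row 3: denom=12−3·4/15=56/5; d'=(-26−3·8/45)/(56/5)=-199/84
back: M3=-199/84
back: M2=8/45−4/15·-199/84=17/21
back: M1=0−1/4·17/21=-17/84
M: M0=0, M1=-17/84, M2=17/21, M3=-199/84, M4=0
seg 0: a=-5, c=M0/2=0, d=(M1−M0)/(6·3)=-17/1512, b=Δ0−h0·(2M0+M1)/6=185/168
seg 1: a=-2, c=M1/2=-17/168, d=(M2−M1)/(6·3)=85/1512, b=Δ1−h1·(2M1+M2)/6=67/84
seg 2: a=1, c=M2/2=17/42, d=(M3−M2)/(6·3)=-89/504, b=Δ2−h2·(2M2+M3)/6=41/24
seg 3: a=5, c=M3/2=-199/168, d=(M4−M3)/(6·3)=199/1512, b=Δ3−h3·(2M3+M4)/6=-53/84
t_q=9/2 → seg 1, τ=3/2; S=-2+67/84·τ+-17/168·τ²+85/1512·τ³=-377/448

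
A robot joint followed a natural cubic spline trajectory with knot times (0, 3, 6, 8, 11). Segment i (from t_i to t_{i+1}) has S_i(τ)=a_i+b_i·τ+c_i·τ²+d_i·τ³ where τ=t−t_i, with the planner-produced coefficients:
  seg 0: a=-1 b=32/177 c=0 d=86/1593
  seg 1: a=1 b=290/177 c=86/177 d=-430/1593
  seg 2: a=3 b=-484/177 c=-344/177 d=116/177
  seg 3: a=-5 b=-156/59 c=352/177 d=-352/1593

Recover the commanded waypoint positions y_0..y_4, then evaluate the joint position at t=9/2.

y_0 = S_0(0) = a_0 = -1
y_1 = S_1(0) = a_1 = 1
y_2 = S_2(0) = a_2 = 3
y_3 = S_3(0) = a_3 = -5
y_4 = S_3(3) = -1
t_q=9/2 is in segment 1 (τ=3/2); S_1(τ)=859/236

y_0=-1 y_1=1 y_2=3 y_3=-5 y_4=-1
S(9/2) = 859/236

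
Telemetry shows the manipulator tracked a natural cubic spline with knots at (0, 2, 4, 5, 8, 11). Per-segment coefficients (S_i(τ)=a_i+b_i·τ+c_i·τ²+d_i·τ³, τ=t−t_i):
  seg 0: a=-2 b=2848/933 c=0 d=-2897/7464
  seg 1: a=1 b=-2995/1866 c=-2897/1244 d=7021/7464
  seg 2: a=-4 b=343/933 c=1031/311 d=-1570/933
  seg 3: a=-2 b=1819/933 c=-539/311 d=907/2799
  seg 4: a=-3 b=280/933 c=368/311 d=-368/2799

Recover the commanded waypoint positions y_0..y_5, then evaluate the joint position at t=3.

y_0=-2 y_1=1 y_2=-4 y_3=-2 y_4=-3 y_5=5
S(3) = -4959/2488

y_0 = S_0(0) = a_0 = -2
y_1 = S_1(0) = a_1 = 1
y_2 = S_2(0) = a_2 = -4
y_3 = S_3(0) = a_3 = -2
y_4 = S_4(0) = a_4 = -3
y_5 = S_4(3) = 5
t_q=3 is in segment 1 (τ=1); S_1(τ)=-4959/2488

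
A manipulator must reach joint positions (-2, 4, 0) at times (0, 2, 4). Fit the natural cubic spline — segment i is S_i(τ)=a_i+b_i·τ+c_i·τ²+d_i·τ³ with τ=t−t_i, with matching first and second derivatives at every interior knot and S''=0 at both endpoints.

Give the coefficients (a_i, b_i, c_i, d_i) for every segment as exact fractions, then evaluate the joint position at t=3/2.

Δ: Δ0=3, Δ1=-2
row 1: diag=8, rhs=-30; c'=1/4, d'=-15/4
back: M1=-15/4
M: M0=0, M1=-15/4, M2=0
seg 0: a=-2, c=M0/2=0, d=(M1−M0)/(6·2)=-5/16, b=Δ0−h0·(2M0+M1)/6=17/4
seg 1: a=4, c=M1/2=-15/8, d=(M2−M1)/(6·2)=5/16, b=Δ1−h1·(2M1+M2)/6=1/2
t_q=3/2 → seg 0, τ=3/2; S=-2+17/4·τ+0·τ²+-5/16·τ³=425/128

  seg 0: a=-2 b=17/4 c=0 d=-5/16
  seg 1: a=4 b=1/2 c=-15/8 d=5/16
S(3/2) = 425/128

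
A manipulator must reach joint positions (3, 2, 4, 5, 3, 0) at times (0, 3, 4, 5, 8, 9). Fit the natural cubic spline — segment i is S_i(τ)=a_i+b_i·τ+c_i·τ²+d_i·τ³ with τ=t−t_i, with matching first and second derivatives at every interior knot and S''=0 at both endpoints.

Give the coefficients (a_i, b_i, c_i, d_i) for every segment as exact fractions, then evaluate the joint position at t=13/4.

  seg 0: a=3 b=-2177/1641 c=0 d=1630/14769
  seg 1: a=2 b=2713/1641 c=1630/1641 d=-1061/1641
  seg 2: a=4 b=930/547 c=-1553/1641 d=404/1641
  seg 3: a=5 b=896/1641 c=-341/1641 d=-967/14769
  seg 4: a=3 b=-4051/1641 c=-436/547 d=436/1641
S(13/4) = 86305/35008

Δ: Δ0=-1/3, Δ1=2, Δ2=1, Δ3=-2/3, Δ4=-3
row 1: diag=8, rhs=14; c'=1/8, d'=7/4
row 2: denom=4−1·1/8=31/8; d'=(-6−1·7/4)/(31/8)=-2
row 3: denom=8−1·8/31=240/31; d'=(-10−1·-2)/(240/31)=-31/30
row 4: denom=8−3·31/80=547/80; d'=(-14−3·-31/30)/(547/80)=-872/547
back: M4=-872/547
back: M3=-31/30−31/80·-872/547=-682/1641
back: M2=-2−8/31·-682/1641=-3106/1641
back: M1=7/4−1/8·-3106/1641=3260/1641
M: M0=0, M1=3260/1641, M2=-3106/1641, M3=-682/1641, M4=-872/547, M5=0
seg 0: a=3, c=M0/2=0, d=(M1−M0)/(6·3)=1630/14769, b=Δ0−h0·(2M0+M1)/6=-2177/1641
seg 1: a=2, c=M1/2=1630/1641, d=(M2−M1)/(6·1)=-1061/1641, b=Δ1−h1·(2M1+M2)/6=2713/1641
seg 2: a=4, c=M2/2=-1553/1641, d=(M3−M2)/(6·1)=404/1641, b=Δ2−h2·(2M2+M3)/6=930/547
seg 3: a=5, c=M3/2=-341/1641, d=(M4−M3)/(6·3)=-967/14769, b=Δ3−h3·(2M3+M4)/6=896/1641
seg 4: a=3, c=M4/2=-436/547, d=(M5−M4)/(6·1)=436/1641, b=Δ4−h4·(2M4+M5)/6=-4051/1641
t_q=13/4 → seg 1, τ=1/4; S=2+2713/1641·τ+1630/1641·τ²+-1061/1641·τ³=86305/35008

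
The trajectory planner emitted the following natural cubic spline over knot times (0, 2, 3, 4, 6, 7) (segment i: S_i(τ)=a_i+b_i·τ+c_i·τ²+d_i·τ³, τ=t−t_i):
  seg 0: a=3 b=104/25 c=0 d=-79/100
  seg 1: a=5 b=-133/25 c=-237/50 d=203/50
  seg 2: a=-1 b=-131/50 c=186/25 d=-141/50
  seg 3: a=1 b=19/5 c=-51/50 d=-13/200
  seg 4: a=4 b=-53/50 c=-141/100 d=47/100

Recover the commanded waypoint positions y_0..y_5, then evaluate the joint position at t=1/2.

y_0 = S_0(0) = a_0 = 3
y_1 = S_1(0) = a_1 = 5
y_2 = S_2(0) = a_2 = -1
y_3 = S_3(0) = a_3 = 1
y_4 = S_4(0) = a_4 = 4
y_5 = S_4(1) = 2
t_q=1/2 is in segment 0 (τ=1/2); S_0(τ)=797/160

y_0=3 y_1=5 y_2=-1 y_3=1 y_4=4 y_5=2
S(1/2) = 797/160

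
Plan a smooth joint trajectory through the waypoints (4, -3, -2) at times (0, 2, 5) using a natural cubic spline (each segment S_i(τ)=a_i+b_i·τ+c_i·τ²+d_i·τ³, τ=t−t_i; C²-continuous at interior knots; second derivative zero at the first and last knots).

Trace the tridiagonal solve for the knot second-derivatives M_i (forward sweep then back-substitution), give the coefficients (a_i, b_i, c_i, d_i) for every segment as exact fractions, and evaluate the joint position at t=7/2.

Δ: Δ0=-7/2, Δ1=1/3
row 1: diag=10, rhs=23; c'=3/10, d'=23/10
back: M1=23/10
M: M0=0, M1=23/10, M2=0
seg 0: a=4, c=M0/2=0, d=(M1−M0)/(6·2)=23/120, b=Δ0−h0·(2M0+M1)/6=-64/15
seg 1: a=-3, c=M1/2=23/20, d=(M2−M1)/(6·3)=-23/180, b=Δ1−h1·(2M1+M2)/6=-59/30
t_q=7/2 → seg 1, τ=3/2; S=-3+-59/30·τ+23/20·τ²+-23/180·τ³=-607/160

  seg 0: a=4 b=-64/15 c=0 d=23/120
  seg 1: a=-3 b=-59/30 c=23/20 d=-23/180
S(7/2) = -607/160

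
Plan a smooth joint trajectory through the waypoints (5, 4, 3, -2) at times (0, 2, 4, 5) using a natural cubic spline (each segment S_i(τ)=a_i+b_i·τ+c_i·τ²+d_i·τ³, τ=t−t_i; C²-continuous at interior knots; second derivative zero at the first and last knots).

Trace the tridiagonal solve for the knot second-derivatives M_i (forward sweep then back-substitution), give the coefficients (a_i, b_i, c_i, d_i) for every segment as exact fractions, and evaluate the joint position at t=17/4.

Δ: Δ0=-1/2, Δ1=-1/2, Δ2=-5
row 1: diag=8, rhs=0; c'=1/4, d'=0
row 2: denom=6−2·1/4=11/2; d'=(-27−2·0)/(11/2)=-54/11
back: M2=-54/11
back: M1=0−1/4·-54/11=27/22
M: M0=0, M1=27/22, M2=-54/11, M3=0
seg 0: a=5, c=M0/2=0, d=(M1−M0)/(6·2)=9/88, b=Δ0−h0·(2M0+M1)/6=-10/11
seg 1: a=4, c=M1/2=27/44, d=(M2−M1)/(6·2)=-45/88, b=Δ1−h1·(2M1+M2)/6=7/22
seg 2: a=3, c=M2/2=-27/11, d=(M3−M2)/(6·1)=9/11, b=Δ2−h2·(2M2+M3)/6=-37/11
t_q=17/4 → seg 2, τ=1/4; S=3+-37/11·τ+-27/11·τ²+9/11·τ³=1421/704

  seg 0: a=5 b=-10/11 c=0 d=9/88
  seg 1: a=4 b=7/22 c=27/44 d=-45/88
  seg 2: a=3 b=-37/11 c=-27/11 d=9/11
S(17/4) = 1421/704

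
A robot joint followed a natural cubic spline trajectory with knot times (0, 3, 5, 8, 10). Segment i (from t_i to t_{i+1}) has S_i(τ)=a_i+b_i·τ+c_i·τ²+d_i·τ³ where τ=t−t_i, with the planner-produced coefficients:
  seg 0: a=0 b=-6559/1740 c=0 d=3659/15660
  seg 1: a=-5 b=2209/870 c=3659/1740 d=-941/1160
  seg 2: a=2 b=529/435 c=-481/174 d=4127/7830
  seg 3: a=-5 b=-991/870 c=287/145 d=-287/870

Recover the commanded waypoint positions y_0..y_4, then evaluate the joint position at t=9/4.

y_0=0 y_1=-5 y_2=2 y_3=-5 y_4=-2
S(9/4) = -216039/37120

y_0 = S_0(0) = a_0 = 0
y_1 = S_1(0) = a_1 = -5
y_2 = S_2(0) = a_2 = 2
y_3 = S_3(0) = a_3 = -5
y_4 = S_3(2) = -2
t_q=9/4 is in segment 0 (τ=9/4); S_0(τ)=-216039/37120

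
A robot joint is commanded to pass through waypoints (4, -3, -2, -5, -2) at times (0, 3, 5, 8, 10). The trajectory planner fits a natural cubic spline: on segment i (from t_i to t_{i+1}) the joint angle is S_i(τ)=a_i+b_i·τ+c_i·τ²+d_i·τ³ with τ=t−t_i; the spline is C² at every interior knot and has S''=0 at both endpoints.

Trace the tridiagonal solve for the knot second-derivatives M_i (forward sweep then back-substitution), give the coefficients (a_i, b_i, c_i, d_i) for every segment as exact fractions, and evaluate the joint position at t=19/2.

  seg 0: a=4 b=-1959/580 c=0 d=1817/15660
  seg 1: a=-3 b=-71/290 c=1817/1740 d=-1169/3480
  seg 2: a=-2 b=-43/435 c=-169/174 d=1751/7830
  seg 3: a=-5 b=97/870 c=151/145 d=-151/870
S(19/2) = -1427/464

Δ: Δ0=-7/3, Δ1=1/2, Δ2=-1, Δ3=3/2
row 1: diag=10, rhs=17; c'=1/5, d'=17/10
row 2: denom=10−2·1/5=48/5; d'=(-9−2·17/10)/(48/5)=-31/24
row 3: denom=10−3·5/16=145/16; d'=(15−3·-31/24)/(145/16)=302/145
back: M3=302/145
back: M2=-31/24−5/16·302/145=-169/87
back: M1=17/10−1/5·-169/87=1817/870
M: M0=0, M1=1817/870, M2=-169/87, M3=302/145, M4=0
seg 0: a=4, c=M0/2=0, d=(M1−M0)/(6·3)=1817/15660, b=Δ0−h0·(2M0+M1)/6=-1959/580
seg 1: a=-3, c=M1/2=1817/1740, d=(M2−M1)/(6·2)=-1169/3480, b=Δ1−h1·(2M1+M2)/6=-71/290
seg 2: a=-2, c=M2/2=-169/174, d=(M3−M2)/(6·3)=1751/7830, b=Δ2−h2·(2M2+M3)/6=-43/435
seg 3: a=-5, c=M3/2=151/145, d=(M4−M3)/(6·2)=-151/870, b=Δ3−h3·(2M3+M4)/6=97/870
t_q=19/2 → seg 3, τ=3/2; S=-5+97/870·τ+151/145·τ²+-151/870·τ³=-1427/464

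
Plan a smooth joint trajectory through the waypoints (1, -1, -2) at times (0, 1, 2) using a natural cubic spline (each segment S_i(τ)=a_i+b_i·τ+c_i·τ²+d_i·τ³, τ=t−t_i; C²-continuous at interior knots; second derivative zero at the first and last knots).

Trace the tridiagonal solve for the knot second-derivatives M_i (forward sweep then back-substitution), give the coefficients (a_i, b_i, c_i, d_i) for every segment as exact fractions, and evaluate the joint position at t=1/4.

  seg 0: a=1 b=-9/4 c=0 d=1/4
  seg 1: a=-1 b=-3/2 c=3/4 d=-1/4
S(1/4) = 113/256

Δ: Δ0=-2, Δ1=-1
row 1: diag=4, rhs=6; c'=1/4, d'=3/2
back: M1=3/2
M: M0=0, M1=3/2, M2=0
seg 0: a=1, c=M0/2=0, d=(M1−M0)/(6·1)=1/4, b=Δ0−h0·(2M0+M1)/6=-9/4
seg 1: a=-1, c=M1/2=3/4, d=(M2−M1)/(6·1)=-1/4, b=Δ1−h1·(2M1+M2)/6=-3/2
t_q=1/4 → seg 0, τ=1/4; S=1+-9/4·τ+0·τ²+1/4·τ³=113/256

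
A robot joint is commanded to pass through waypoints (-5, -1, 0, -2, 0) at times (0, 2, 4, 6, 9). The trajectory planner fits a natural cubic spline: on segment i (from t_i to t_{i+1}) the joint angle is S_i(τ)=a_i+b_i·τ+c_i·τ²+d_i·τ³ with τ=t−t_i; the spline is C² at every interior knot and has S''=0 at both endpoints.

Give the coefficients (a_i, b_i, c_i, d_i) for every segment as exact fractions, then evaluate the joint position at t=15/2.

  seg 0: a=-5 b=484/213 c=0 d=-29/426
  seg 1: a=-1 b=310/213 c=-29/71 d=-59/1704
  seg 2: a=0 b=-253/426 c=-175/284 d=44/213
  seg 3: a=-2 b=-247/426 c=177/284 d=-59/852
S(15/2) = -3865/2272

Δ: Δ0=2, Δ1=1/2, Δ2=-1, Δ3=2/3
row 1: diag=8, rhs=-9; c'=1/4, d'=-9/8
row 2: denom=8−2·1/4=15/2; d'=(-9−2·-9/8)/(15/2)=-9/10
row 3: denom=10−2·4/15=142/15; d'=(10−2·-9/10)/(142/15)=177/142
back: M3=177/142
back: M2=-9/10−4/15·177/142=-175/142
back: M1=-9/8−1/4·-175/142=-58/71
M: M0=0, M1=-58/71, M2=-175/142, M3=177/142, M4=0
seg 0: a=-5, c=M0/2=0, d=(M1−M0)/(6·2)=-29/426, b=Δ0−h0·(2M0+M1)/6=484/213
seg 1: a=-1, c=M1/2=-29/71, d=(M2−M1)/(6·2)=-59/1704, b=Δ1−h1·(2M1+M2)/6=310/213
seg 2: a=0, c=M2/2=-175/284, d=(M3−M2)/(6·2)=44/213, b=Δ2−h2·(2M2+M3)/6=-253/426
seg 3: a=-2, c=M3/2=177/284, d=(M4−M3)/(6·3)=-59/852, b=Δ3−h3·(2M3+M4)/6=-247/426
t_q=15/2 → seg 3, τ=3/2; S=-2+-247/426·τ+177/284·τ²+-59/852·τ³=-3865/2272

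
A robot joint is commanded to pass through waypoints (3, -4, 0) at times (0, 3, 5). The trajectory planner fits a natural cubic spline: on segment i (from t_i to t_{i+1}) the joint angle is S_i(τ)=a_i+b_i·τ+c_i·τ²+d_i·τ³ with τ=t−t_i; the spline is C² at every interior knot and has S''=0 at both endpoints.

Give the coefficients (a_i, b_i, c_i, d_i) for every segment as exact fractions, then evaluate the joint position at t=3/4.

  seg 0: a=3 b=-109/30 c=0 d=13/90
  seg 1: a=-4 b=4/15 c=13/10 d=-13/60
S(3/4) = 43/128

Δ: Δ0=-7/3, Δ1=2
row 1: diag=10, rhs=26; c'=1/5, d'=13/5
back: M1=13/5
M: M0=0, M1=13/5, M2=0
seg 0: a=3, c=M0/2=0, d=(M1−M0)/(6·3)=13/90, b=Δ0−h0·(2M0+M1)/6=-109/30
seg 1: a=-4, c=M1/2=13/10, d=(M2−M1)/(6·2)=-13/60, b=Δ1−h1·(2M1+M2)/6=4/15
t_q=3/4 → seg 0, τ=3/4; S=3+-109/30·τ+0·τ²+13/90·τ³=43/128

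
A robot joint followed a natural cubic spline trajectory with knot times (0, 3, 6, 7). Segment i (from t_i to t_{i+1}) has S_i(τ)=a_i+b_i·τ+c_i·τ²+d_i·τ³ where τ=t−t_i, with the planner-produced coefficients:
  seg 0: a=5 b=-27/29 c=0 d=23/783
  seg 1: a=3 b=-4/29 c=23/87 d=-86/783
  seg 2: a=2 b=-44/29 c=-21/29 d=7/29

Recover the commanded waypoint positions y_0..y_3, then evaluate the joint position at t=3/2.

y_0=5 y_1=3 y_2=2 y_3=0
S(3/2) = 859/232

y_0 = S_0(0) = a_0 = 5
y_1 = S_1(0) = a_1 = 3
y_2 = S_2(0) = a_2 = 2
y_3 = S_2(1) = 0
t_q=3/2 is in segment 0 (τ=3/2); S_0(τ)=859/232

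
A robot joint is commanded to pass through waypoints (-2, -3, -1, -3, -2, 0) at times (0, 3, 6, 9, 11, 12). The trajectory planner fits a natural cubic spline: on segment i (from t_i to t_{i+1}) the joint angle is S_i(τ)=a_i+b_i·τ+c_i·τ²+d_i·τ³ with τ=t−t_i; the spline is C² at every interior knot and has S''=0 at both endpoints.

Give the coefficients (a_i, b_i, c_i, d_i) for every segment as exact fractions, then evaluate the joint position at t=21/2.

  seg 0: a=-2 b=-823/1152 c=0 d=439/10368
  seg 1: a=-3 b=247/576 c=439/1152 d=-1043/10368
  seg 2: a=-1 b=-1/1152 c=-151/288 d=1045/10368
  seg 3: a=-3 b=-245/576 c=49/128 d=23/576
  seg 4: a=-2 b=913/576 c=239/384 d=-239/1152
S(21/2) = -2029/768

Δ: Δ0=-1/3, Δ1=2/3, Δ2=-2/3, Δ3=1/2, Δ4=2
row 1: diag=12, rhs=6; c'=1/4, d'=1/2
row 2: denom=12−3·1/4=45/4; d'=(-8−3·1/2)/(45/4)=-38/45
row 3: denom=10−3·4/15=46/5; d'=(7−3·-38/45)/(46/5)=143/138
row 4: denom=6−2·5/23=128/23; d'=(9−2·143/138)/(128/23)=239/192
back: M4=239/192
back: M3=143/138−5/23·239/192=49/64
back: M2=-38/45−4/15·49/64=-151/144
back: M1=1/2−1/4·-151/144=439/576
M: M0=0, M1=439/576, M2=-151/144, M3=49/64, M4=239/192, M5=0
seg 0: a=-2, c=M0/2=0, d=(M1−M0)/(6·3)=439/10368, b=Δ0−h0·(2M0+M1)/6=-823/1152
seg 1: a=-3, c=M1/2=439/1152, d=(M2−M1)/(6·3)=-1043/10368, b=Δ1−h1·(2M1+M2)/6=247/576
seg 2: a=-1, c=M2/2=-151/288, d=(M3−M2)/(6·3)=1045/10368, b=Δ2−h2·(2M2+M3)/6=-1/1152
seg 3: a=-3, c=M3/2=49/128, d=(M4−M3)/(6·2)=23/576, b=Δ3−h3·(2M3+M4)/6=-245/576
seg 4: a=-2, c=M4/2=239/384, d=(M5−M4)/(6·1)=-239/1152, b=Δ4−h4·(2M4+M5)/6=913/576
t_q=21/2 → seg 3, τ=3/2; S=-3+-245/576·τ+49/128·τ²+23/576·τ³=-2029/768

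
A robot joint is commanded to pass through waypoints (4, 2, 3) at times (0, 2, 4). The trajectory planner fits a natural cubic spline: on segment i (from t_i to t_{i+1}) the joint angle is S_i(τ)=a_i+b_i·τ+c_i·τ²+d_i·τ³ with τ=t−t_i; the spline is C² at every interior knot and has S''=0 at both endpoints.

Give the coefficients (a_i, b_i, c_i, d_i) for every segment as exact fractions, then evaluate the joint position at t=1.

Δ: Δ0=-1, Δ1=1/2
row 1: diag=8, rhs=9; c'=1/4, d'=9/8
back: M1=9/8
M: M0=0, M1=9/8, M2=0
seg 0: a=4, c=M0/2=0, d=(M1−M0)/(6·2)=3/32, b=Δ0−h0·(2M0+M1)/6=-11/8
seg 1: a=2, c=M1/2=9/16, d=(M2−M1)/(6·2)=-3/32, b=Δ1−h1·(2M1+M2)/6=-1/4
t_q=1 → seg 0, τ=1; S=4+-11/8·τ+0·τ²+3/32·τ³=87/32

  seg 0: a=4 b=-11/8 c=0 d=3/32
  seg 1: a=2 b=-1/4 c=9/16 d=-3/32
S(1) = 87/32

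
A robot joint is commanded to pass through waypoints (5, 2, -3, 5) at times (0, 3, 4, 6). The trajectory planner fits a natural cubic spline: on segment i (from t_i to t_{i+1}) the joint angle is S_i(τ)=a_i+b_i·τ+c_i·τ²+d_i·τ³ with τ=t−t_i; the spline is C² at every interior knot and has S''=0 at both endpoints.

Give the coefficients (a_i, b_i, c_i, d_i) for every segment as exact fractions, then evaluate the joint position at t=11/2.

Δ: Δ0=-1, Δ1=-5, Δ2=4
row 1: diag=8, rhs=-24; c'=1/8, d'=-3
row 2: denom=6−1·1/8=47/8; d'=(54−1·-3)/(47/8)=456/47
back: M2=456/47
back: M1=-3−1/8·456/47=-198/47
M: M0=0, M1=-198/47, M2=456/47, M3=0
seg 0: a=5, c=M0/2=0, d=(M1−M0)/(6·3)=-11/47, b=Δ0−h0·(2M0+M1)/6=52/47
seg 1: a=2, c=M1/2=-99/47, d=(M2−M1)/(6·1)=109/47, b=Δ1−h1·(2M1+M2)/6=-245/47
seg 2: a=-3, c=M2/2=228/47, d=(M3−M2)/(6·2)=-38/47, b=Δ2−h2·(2M2+M3)/6=-116/47
t_q=11/2 → seg 2, τ=3/2; S=-3+-116/47·τ+228/47·τ²+-38/47·τ³=279/188

  seg 0: a=5 b=52/47 c=0 d=-11/47
  seg 1: a=2 b=-245/47 c=-99/47 d=109/47
  seg 2: a=-3 b=-116/47 c=228/47 d=-38/47
S(11/2) = 279/188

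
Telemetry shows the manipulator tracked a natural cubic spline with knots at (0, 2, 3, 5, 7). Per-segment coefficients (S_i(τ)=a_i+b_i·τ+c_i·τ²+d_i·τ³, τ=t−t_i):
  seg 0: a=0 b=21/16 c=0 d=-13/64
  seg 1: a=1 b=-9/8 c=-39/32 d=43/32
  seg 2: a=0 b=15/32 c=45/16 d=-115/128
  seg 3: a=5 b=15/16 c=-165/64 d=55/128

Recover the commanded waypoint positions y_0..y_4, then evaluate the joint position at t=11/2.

y_0 = S_0(0) = a_0 = 0
y_1 = S_1(0) = a_1 = 1
y_2 = S_2(0) = a_2 = 0
y_3 = S_3(0) = a_3 = 5
y_4 = S_3(2) = 0
t_q=11/2 is in segment 3 (τ=1/2); S_3(τ)=4995/1024

y_0=0 y_1=1 y_2=0 y_3=5 y_4=0
S(11/2) = 4995/1024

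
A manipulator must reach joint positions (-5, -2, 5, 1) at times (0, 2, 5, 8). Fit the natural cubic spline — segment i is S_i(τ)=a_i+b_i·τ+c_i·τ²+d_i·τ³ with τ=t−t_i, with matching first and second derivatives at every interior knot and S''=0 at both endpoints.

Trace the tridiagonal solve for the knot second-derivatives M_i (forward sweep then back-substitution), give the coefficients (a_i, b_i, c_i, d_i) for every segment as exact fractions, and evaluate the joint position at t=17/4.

  seg 0: a=-5 b=83/74 c=0 d=7/74
  seg 1: a=-2 b=167/74 c=21/37 d=-361/1998
  seg 2: a=5 b=29/37 c=-235/222 d=235/1998
S(17/4) = 18437/4736

Δ: Δ0=3/2, Δ1=7/3, Δ2=-4/3
row 1: diag=10, rhs=5; c'=3/10, d'=1/2
row 2: denom=12−3·3/10=111/10; d'=(-22−3·1/2)/(111/10)=-235/111
back: M2=-235/111
back: M1=1/2−3/10·-235/111=42/37
M: M0=0, M1=42/37, M2=-235/111, M3=0
seg 0: a=-5, c=M0/2=0, d=(M1−M0)/(6·2)=7/74, b=Δ0−h0·(2M0+M1)/6=83/74
seg 1: a=-2, c=M1/2=21/37, d=(M2−M1)/(6·3)=-361/1998, b=Δ1−h1·(2M1+M2)/6=167/74
seg 2: a=5, c=M2/2=-235/222, d=(M3−M2)/(6·3)=235/1998, b=Δ2−h2·(2M2+M3)/6=29/37
t_q=17/4 → seg 1, τ=9/4; S=-2+167/74·τ+21/37·τ²+-361/1998·τ³=18437/4736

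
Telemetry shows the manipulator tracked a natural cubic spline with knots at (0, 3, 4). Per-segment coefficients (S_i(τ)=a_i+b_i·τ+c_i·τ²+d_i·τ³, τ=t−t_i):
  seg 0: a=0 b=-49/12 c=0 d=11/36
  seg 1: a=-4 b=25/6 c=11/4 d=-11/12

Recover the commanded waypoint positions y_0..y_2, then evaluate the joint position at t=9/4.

y_0=0 y_1=-4 y_2=2
S(9/4) = -1461/256

y_0 = S_0(0) = a_0 = 0
y_1 = S_1(0) = a_1 = -4
y_2 = S_1(1) = 2
t_q=9/4 is in segment 0 (τ=9/4); S_0(τ)=-1461/256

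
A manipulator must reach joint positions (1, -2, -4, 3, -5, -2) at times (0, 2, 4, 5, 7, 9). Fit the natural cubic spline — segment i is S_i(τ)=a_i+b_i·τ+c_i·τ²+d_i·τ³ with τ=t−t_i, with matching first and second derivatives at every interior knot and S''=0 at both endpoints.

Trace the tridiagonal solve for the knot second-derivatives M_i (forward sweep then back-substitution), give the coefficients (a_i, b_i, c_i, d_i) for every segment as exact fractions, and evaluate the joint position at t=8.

Δ: Δ0=-3/2, Δ1=-1, Δ2=7, Δ3=-4, Δ4=3/2
row 1: diag=8, rhs=3; c'=1/4, d'=3/8
row 2: denom=6−2·1/4=11/2; d'=(48−2·3/8)/(11/2)=189/22
row 3: denom=6−1·2/11=64/11; d'=(-66−1·189/22)/(64/11)=-1641/128
row 4: denom=8−2·11/32=117/16; d'=(33−2·-1641/128)/(117/16)=417/52
back: M4=417/52
back: M3=-1641/128−11/32·417/52=-405/26
back: M2=189/22−2/11·-405/26=297/26
back: M1=3/8−1/4·297/26=-129/52
M: M0=0, M1=-129/52, M2=297/26, M3=-405/26, M4=417/52, M5=0
seg 0: a=1, c=M0/2=0, d=(M1−M0)/(6·2)=-43/208, b=Δ0−h0·(2M0+M1)/6=-35/52
seg 1: a=-2, c=M1/2=-129/104, d=(M2−M1)/(6·2)=241/208, b=Δ1−h1·(2M1+M2)/6=-41/13
seg 2: a=-4, c=M2/2=297/52, d=(M3−M2)/(6·1)=-9/2, b=Δ2−h2·(2M2+M3)/6=301/52
seg 3: a=3, c=M3/2=-405/52, d=(M4−M3)/(6·2)=409/208, b=Δ3−h3·(2M3+M4)/6=193/52
seg 4: a=-5, c=M4/2=417/104, d=(M5−M4)/(6·2)=-139/208, b=Δ4−h4·(2M4+M5)/6=-50/13
t_q=8 → seg 4, τ=1; S=-5+-50/13·τ+417/104·τ²+-139/208·τ³=-1145/208

  seg 0: a=1 b=-35/52 c=0 d=-43/208
  seg 1: a=-2 b=-41/13 c=-129/104 d=241/208
  seg 2: a=-4 b=301/52 c=297/52 d=-9/2
  seg 3: a=3 b=193/52 c=-405/52 d=409/208
  seg 4: a=-5 b=-50/13 c=417/104 d=-139/208
S(8) = -1145/208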